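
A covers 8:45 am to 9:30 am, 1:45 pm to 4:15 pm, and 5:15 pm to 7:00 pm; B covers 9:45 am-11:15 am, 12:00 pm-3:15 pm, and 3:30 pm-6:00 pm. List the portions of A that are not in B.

8:45 am-9:30 am, 3:15 pm-3:30 pm, 6:00 pm-7:00 pm

8:45 am-9:30 am: no B overlap → unchanged.
1:45 pm-4:15 pm minus B → 3:15 pm-3:30 pm.
5:15 pm-7:00 pm minus B → 6:00 pm-7:00 pm.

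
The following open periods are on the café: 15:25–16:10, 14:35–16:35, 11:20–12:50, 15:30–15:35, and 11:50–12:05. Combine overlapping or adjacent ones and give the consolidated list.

11:20-12:50, 14:35-16:35

Sort by start: 11:20-12:50, 11:50-12:05, 14:35-16:35, 15:25-16:10, 15:30-15:35.
11:50-12:05 overlaps/touches 11:20-12:50 → extend to 11:20-12:50.
14:35-16:35 is disjoint → start new block.
15:25-16:10 overlaps/touches 14:35-16:35 → extend to 14:35-16:35.
15:30-15:35 overlaps/touches 14:35-16:35 → extend to 14:35-16:35.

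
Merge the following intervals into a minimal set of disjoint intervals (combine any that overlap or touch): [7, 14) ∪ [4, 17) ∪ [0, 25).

[0, 25)

Sort by start: [0, 25), [4, 17), [7, 14).
[4, 17) overlaps/touches [0, 25) → extend to [0, 25).
[7, 14) overlaps/touches [0, 25) → extend to [0, 25).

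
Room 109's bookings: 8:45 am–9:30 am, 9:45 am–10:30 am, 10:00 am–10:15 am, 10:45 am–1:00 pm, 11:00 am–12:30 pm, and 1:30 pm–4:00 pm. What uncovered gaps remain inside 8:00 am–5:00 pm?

The merged coverage is 8:45 am-9:30 am, 9:45 am-10:30 am, 10:45 am-1:00 pm, 1:30 pm-4:00 pm.
Uncovered inside 8:00 am-5:00 pm: 8:00 am-8:45 am, 9:30 am-9:45 am, 10:30 am-10:45 am, 1:00 pm-1:30 pm, 4:00 pm-5:00 pm.

8:00 am-8:45 am, 9:30 am-9:45 am, 10:30 am-10:45 am, 1:00 pm-1:30 pm, 4:00 pm-5:00 pm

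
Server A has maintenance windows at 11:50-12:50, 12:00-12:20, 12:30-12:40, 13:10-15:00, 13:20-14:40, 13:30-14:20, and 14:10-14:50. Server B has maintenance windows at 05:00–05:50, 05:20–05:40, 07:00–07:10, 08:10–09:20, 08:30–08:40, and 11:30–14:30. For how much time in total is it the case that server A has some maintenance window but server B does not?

30 min

Merge the first list: 11:50-12:50, 13:10-15:00.
Merge the second list: 05:00-05:50, 07:00-07:10, 08:10-09:20, 11:30-14:30.
A \ B = 14:30-15:00.
Total: 30 min.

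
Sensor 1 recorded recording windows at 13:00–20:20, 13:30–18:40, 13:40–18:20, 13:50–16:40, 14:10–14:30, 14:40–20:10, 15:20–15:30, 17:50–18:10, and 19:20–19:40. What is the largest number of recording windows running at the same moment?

6

Sweep endpoints in order; track running count of active intervals.
Peak of 6 reached at 15:20.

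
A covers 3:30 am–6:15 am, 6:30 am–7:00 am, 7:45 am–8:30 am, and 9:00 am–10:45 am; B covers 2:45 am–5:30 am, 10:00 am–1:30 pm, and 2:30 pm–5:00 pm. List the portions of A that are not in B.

3:30 am–6:15 am with B removed leaves 5:30 am–6:15 am.
6:30 am–7:00 am is untouched.
7:45 am–8:30 am is untouched.
9:00 am–10:45 am with B removed leaves 9:00 am–10:00 am.

5:30 am–6:15 am, 6:30 am–7:00 am, 7:45 am–8:30 am, 9:00 am–10:00 am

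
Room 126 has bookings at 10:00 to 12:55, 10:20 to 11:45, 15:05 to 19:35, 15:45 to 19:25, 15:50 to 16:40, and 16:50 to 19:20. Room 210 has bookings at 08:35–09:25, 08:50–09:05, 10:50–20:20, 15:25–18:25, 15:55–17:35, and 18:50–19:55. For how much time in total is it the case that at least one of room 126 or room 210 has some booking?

Merge the first list: 10:00–12:55, 15:05–19:35.
Merge the second list: 08:35–09:25, 10:50–20:20.
A ∪ B = 08:35–09:25, 10:00–20:20.
Total: 50 min + 10 h 20 min = 11 h 10 min.

11 h 10 min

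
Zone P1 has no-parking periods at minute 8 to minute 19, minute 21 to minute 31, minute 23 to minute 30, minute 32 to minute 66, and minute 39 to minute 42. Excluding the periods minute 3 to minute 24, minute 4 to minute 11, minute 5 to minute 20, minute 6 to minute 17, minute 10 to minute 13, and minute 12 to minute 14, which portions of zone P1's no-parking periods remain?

minute 24 to minute 31, minute 32 to minute 66

First set merges to minute 8 to minute 19, minute 21 to minute 31, minute 32 to minute 66.
Second set merges to minute 3 to minute 24.
minute 8 to minute 19: entirely removed.
minute 21 to minute 31 \ B = minute 24 to minute 31.
minute 32 to minute 66: nothing removed.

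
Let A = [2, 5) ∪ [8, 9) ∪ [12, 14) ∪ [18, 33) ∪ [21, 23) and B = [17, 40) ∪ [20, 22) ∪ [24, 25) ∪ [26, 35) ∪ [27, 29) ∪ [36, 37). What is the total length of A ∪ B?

29

First set merges to [2, 5), [8, 9), [12, 14), [18, 33).
Second set merges to [17, 40).
A ∪ B = [2, 5), [8, 9), [12, 14), [17, 40).
Total: 3 + 1 + 2 + 23 = 29.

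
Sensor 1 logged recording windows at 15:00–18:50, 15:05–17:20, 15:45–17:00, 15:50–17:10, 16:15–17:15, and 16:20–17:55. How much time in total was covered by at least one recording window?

Merged: 15:00-18:50.
Length: 3 h 50 min.

3 h 50 min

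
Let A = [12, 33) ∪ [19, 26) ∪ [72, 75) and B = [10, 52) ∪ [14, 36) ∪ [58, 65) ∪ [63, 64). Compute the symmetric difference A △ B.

[10, 12) ∪ [33, 52) ∪ [58, 65) ∪ [72, 75)

A, merged: [12, 33), [72, 75).
B, merged: [10, 52), [58, 65).
Only in the first: [72, 75).
Only in the second: [10, 12), [33, 52), [58, 65).
Together these are the periods covered by exactly one.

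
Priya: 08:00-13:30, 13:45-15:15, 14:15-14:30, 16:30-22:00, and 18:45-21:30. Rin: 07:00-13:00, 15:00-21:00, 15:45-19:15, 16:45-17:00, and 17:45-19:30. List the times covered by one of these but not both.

First set merges to 08:00-13:30, 13:45-15:15, 16:30-22:00.
Second set merges to 07:00-13:00, 15:00-21:00.
A \ B = 13:00-13:30, 13:45-15:00, 21:00-22:00.
B \ A = 07:00-08:00, 15:15-16:30.
Union of the two gives the symmetric difference.

07:00-08:00, 13:00-13:30, 13:45-15:00, 15:15-16:30, 21:00-22:00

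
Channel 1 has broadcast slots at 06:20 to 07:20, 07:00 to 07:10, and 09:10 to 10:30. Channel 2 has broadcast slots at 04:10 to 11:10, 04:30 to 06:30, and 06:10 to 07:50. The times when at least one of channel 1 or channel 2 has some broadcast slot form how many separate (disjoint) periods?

Merge the first list: 06:20-07:20, 09:10-10:30.
Merge the second list: 04:10-11:10.
A ∪ B = 04:10-11:10.
That is 1 disjoint piece.

1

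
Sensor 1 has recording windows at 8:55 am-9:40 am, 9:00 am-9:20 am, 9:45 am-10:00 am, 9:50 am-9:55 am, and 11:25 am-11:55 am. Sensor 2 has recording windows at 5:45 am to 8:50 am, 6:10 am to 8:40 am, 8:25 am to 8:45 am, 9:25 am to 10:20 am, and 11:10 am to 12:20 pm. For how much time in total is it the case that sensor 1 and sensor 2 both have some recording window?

A, merged: 8:55 am-9:40 am, 9:45 am-10:00 am, 11:25 am-11:55 am.
B, merged: 5:45 am-8:50 am, 9:25 am-10:20 am, 11:10 am-12:20 pm.
A ∩ B = 9:25 am-9:40 am, 9:45 am-10:00 am, 11:25 am-11:55 am.
Total: 15 min + 15 min + 30 min = 1 h.

1 h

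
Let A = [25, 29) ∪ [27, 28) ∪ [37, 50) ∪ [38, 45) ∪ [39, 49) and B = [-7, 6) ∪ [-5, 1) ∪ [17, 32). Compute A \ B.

Merge the first list: [25, 29), [37, 50).
Merge the second list: [-7, 6), [17, 32).
[25, 29): entirely removed.
[37, 50): nothing removed.

[37, 50)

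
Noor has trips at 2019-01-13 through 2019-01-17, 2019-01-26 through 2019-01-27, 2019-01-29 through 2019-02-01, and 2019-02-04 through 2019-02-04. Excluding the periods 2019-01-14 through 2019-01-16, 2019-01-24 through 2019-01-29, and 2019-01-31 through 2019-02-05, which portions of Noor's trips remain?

2019-01-13 through 2019-01-17 minus B → 2019-01-13 through 2019-01-13, 2019-01-17 through 2019-01-17.
2019-01-26 through 2019-01-27: fully covered by B → removed.
2019-01-29 through 2019-02-01 minus B → 2019-01-30 through 2019-01-30.
2019-02-04 through 2019-02-04: fully covered by B → removed.

2019-01-13 through 2019-01-13, 2019-01-17 through 2019-01-17, 2019-01-30 through 2019-01-30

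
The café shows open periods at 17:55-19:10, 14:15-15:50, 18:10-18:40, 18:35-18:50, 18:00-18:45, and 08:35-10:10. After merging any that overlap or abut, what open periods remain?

08:35–10:10, 14:15–15:50, 17:55–19:10

Sort by start: 08:35–10:10, 14:15–15:50, 17:55–19:10, 18:00–18:45, 18:10–18:40, 18:35–18:50.
14:15–15:50 is disjoint → start new block.
17:55–19:10 is disjoint → start new block.
18:00–18:45 overlaps/touches 17:55–19:10 → extend to 17:55–19:10.
18:10–18:40 overlaps/touches 17:55–19:10 → extend to 17:55–19:10.
18:35–18:50 overlaps/touches 17:55–19:10 → extend to 17:55–19:10.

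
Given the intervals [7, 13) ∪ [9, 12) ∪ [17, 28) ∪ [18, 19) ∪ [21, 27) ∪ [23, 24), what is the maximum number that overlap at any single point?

3

Walk the sorted start/end points keeping a running depth.
The depth first hits 3 at 23.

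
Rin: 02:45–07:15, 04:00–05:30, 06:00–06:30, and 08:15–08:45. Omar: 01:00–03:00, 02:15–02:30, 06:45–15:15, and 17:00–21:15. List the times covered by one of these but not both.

01:00-02:45, 03:00-06:45, 07:15-08:15, 08:45-15:15, 17:00-21:15

A, merged: 02:45-07:15, 08:15-08:45.
B, merged: 01:00-03:00, 06:45-15:15, 17:00-21:15.
Only in the first: 03:00-06:45.
Only in the second: 01:00-02:45, 07:15-08:15, 08:45-15:15, 17:00-21:15.
Together these are the periods covered by exactly one.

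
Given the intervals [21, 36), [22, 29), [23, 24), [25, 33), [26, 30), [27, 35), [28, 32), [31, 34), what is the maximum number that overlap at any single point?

6

At 28, 6 of the intervals are simultaneously active.
No point has more.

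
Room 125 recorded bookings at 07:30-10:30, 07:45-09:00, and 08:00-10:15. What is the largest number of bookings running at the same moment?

3

Walk the sorted start/end points keeping a running depth.
The depth first hits 3 at 08:00.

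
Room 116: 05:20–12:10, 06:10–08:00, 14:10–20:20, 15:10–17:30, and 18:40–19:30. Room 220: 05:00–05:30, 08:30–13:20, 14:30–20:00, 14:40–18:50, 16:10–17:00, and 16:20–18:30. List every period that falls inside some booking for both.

05:20-05:30, 08:30-12:10, 14:30-20:00

First set merges to 05:20-12:10, 14:10-20:20.
Second set merges to 05:00-05:30, 08:30-13:20, 14:30-20:00.
05:20-12:10 ∩ B → 05:20-05:30, 08:30-12:10.
14:10-20:20 ∩ B → 14:30-20:00.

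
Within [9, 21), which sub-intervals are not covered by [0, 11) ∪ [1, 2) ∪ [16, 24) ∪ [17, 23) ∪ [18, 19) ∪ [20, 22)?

[11, 16)

Covered (merged): [0, 11), [16, 24).
Uncovered inside [9, 21): [11, 16).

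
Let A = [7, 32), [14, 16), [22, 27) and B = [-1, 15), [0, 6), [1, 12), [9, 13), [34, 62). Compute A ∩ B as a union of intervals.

A, merged: [7, 32).
B, merged: [-1, 15), [34, 62).
[7, 32) overlaps B on [7, 15).

[7, 15)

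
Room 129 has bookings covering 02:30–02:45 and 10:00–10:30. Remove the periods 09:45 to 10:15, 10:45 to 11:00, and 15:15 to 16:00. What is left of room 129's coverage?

02:30-02:45, 10:15-10:30

02:30-02:45: no B overlap → unchanged.
10:00-10:30 minus B → 10:15-10:30.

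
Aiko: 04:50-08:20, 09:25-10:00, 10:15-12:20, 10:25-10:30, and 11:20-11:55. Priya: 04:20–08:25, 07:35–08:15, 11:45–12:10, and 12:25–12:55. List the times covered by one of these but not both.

04:20–04:50, 08:20–08:25, 09:25–10:00, 10:15–11:45, 12:10–12:20, 12:25–12:55

Merge the first list: 04:50–08:20, 09:25–10:00, 10:15–12:20.
Merge the second list: 04:20–08:25, 11:45–12:10, 12:25–12:55.
A \ B = 09:25–10:00, 10:15–11:45, 12:10–12:20.
B \ A = 04:20–04:50, 08:20–08:25, 12:25–12:55.
Union of the two gives the symmetric difference.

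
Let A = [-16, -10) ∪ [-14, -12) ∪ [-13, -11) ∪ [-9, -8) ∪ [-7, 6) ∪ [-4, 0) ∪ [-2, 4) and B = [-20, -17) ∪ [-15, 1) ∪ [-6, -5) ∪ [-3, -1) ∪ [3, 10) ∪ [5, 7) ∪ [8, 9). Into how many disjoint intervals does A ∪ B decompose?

2

A, merged: [-16, -10), [-9, -8), [-7, 6).
B, merged: [-20, -17), [-15, 1), [3, 10).
A ∪ B = [-20, -17), [-16, 10).
That is 2 disjoint pieces.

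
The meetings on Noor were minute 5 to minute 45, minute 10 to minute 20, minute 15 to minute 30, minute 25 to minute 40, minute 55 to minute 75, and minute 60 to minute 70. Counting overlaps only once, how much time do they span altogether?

Merged: minute 5 to minute 45, minute 55 to minute 75.
Lengths: 40 minutes + 20 minutes = 60 minutes.

60 minutes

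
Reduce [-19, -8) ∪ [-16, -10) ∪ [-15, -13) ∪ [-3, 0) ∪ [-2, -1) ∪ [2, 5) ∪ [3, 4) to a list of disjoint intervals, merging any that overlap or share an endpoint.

[-19, -8) ∪ [-3, 0) ∪ [2, 5)

[-16, -10) overlaps/touches [-19, -8) → extend to [-19, -8).
[-15, -13) overlaps/touches [-19, -8) → extend to [-19, -8).
[-3, 0) is disjoint → start new block.
[-2, -1) overlaps/touches [-3, 0) → extend to [-3, 0).
[2, 5) is disjoint → start new block.
[3, 4) overlaps/touches [2, 5) → extend to [2, 5).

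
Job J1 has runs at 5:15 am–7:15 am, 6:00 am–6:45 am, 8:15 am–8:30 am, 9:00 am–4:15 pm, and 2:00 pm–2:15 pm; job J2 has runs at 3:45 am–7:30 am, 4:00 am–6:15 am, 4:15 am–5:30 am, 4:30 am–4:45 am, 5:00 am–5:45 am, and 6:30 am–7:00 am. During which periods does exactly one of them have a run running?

3:45 am–5:15 am, 7:15 am–7:30 am, 8:15 am–8:30 am, 9:00 am–4:15 pm

A, merged: 5:15 am–7:15 am, 8:15 am–8:30 am, 9:00 am–4:15 pm.
B, merged: 3:45 am–7:30 am.
A but not B: 8:15 am–8:30 am, 9:00 am–4:15 pm.
B but not A: 3:45 am–5:15 am, 7:15 am–7:30 am.
Combining gives A △ B.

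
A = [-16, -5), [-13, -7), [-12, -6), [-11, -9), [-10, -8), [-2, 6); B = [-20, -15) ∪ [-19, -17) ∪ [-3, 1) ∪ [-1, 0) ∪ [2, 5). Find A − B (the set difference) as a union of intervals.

Merge the first list: [-16, -5), [-2, 6).
Merge the second list: [-20, -15), [-3, 1), [2, 5).
[-16, -5) with B removed leaves [-15, -5).
[-2, 6) with B removed leaves [1, 2), [5, 6).

[-15, -5) ∪ [1, 2) ∪ [5, 6)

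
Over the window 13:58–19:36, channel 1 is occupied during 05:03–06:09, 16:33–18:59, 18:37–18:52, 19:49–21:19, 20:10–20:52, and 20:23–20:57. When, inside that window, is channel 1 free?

After merging, the occupied span is 05:03–06:09, 16:33–18:59, 19:49–21:19.
Complement within 13:58–19:36: 13:58–16:33, 18:59–19:36.

13:58–16:33, 18:59–19:36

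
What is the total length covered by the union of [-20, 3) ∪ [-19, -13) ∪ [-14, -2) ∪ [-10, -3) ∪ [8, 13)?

Merged: [-20, 3), [8, 13).
Lengths: 23 + 5 = 28.

28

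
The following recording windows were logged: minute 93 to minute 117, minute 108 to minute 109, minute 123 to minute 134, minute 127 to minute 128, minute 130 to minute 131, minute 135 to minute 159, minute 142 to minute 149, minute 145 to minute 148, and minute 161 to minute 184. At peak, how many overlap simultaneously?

At minute 145, 3 of the intervals are simultaneously active.
No point has more.

3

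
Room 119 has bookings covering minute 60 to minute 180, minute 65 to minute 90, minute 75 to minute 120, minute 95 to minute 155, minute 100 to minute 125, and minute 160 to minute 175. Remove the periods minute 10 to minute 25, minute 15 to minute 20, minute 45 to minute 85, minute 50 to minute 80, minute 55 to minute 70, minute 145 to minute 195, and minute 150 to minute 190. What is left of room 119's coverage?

minute 85 to minute 145

Merge the first list: minute 60 to minute 180.
Merge the second list: minute 10 to minute 25, minute 45 to minute 85, minute 145 to minute 195.
minute 60 to minute 180 with B removed leaves minute 85 to minute 145.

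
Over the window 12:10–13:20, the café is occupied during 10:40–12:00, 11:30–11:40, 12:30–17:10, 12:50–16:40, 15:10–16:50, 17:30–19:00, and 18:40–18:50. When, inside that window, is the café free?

Covered (merged): 10:40-12:00, 12:30-17:10, 17:30-19:00.
Complement within 12:10-13:20: 12:10-12:30.

12:10-12:30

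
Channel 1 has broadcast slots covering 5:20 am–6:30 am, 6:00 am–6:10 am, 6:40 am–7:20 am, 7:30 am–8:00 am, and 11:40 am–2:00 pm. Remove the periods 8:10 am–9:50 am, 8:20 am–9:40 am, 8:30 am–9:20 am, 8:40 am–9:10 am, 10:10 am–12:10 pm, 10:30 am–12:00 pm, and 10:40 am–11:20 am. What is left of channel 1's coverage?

5:20 am-6:30 am, 6:40 am-7:20 am, 7:30 am-8:00 am, 12:10 pm-2:00 pm

Merge the first list: 5:20 am-6:30 am, 6:40 am-7:20 am, 7:30 am-8:00 am, 11:40 am-2:00 pm.
Merge the second list: 8:10 am-9:50 am, 10:10 am-12:10 pm.
5:20 am-6:30 am: nothing removed.
6:40 am-7:20 am: nothing removed.
7:30 am-8:00 am: nothing removed.
11:40 am-2:00 pm \ B = 12:10 pm-2:00 pm.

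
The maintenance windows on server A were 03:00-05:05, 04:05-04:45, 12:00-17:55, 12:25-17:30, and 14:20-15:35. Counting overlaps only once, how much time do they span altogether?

8 h

Merged: 03:00–05:05, 12:00–17:55.
Lengths: 2 h 5 min + 5 h 55 min = 8 h.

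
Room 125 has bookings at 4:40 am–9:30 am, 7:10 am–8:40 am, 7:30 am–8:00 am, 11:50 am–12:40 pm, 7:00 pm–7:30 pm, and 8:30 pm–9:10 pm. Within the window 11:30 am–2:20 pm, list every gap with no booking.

The merged coverage is 4:40 am–9:30 am, 11:50 am–12:40 pm, 7:00 pm–7:30 pm, 8:30 pm–9:10 pm.
Gaps within 11:30 am–2:20 pm: 11:30 am–11:50 am, 12:40 pm–2:20 pm.

11:30 am–11:50 am, 12:40 pm–2:20 pm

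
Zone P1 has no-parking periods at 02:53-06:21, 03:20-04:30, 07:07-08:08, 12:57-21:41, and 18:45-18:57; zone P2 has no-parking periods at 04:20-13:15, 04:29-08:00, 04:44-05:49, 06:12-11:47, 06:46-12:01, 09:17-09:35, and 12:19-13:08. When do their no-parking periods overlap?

A, merged: 02:53-06:21, 07:07-08:08, 12:57-21:41.
B, merged: 04:20-13:15.
02:53-06:21 ∩ B → 04:20-06:21.
07:07-08:08 ∩ B → 07:07-08:08.
12:57-21:41 ∩ B → 12:57-13:15.

04:20-06:21, 07:07-08:08, 12:57-13:15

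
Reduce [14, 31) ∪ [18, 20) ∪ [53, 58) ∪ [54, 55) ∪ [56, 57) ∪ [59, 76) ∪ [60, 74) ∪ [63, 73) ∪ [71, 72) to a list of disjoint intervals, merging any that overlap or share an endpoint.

[14, 31) ∪ [53, 58) ∪ [59, 76)

[18, 20) overlaps/touches [14, 31) → extend to [14, 31).
[53, 58) is disjoint → start new block.
[54, 55) overlaps/touches [53, 58) → extend to [53, 58).
[56, 57) overlaps/touches [53, 58) → extend to [53, 58).
[59, 76) is disjoint → start new block.
[60, 74) overlaps/touches [59, 76) → extend to [59, 76).
[63, 73) overlaps/touches [59, 76) → extend to [59, 76).
[71, 72) overlaps/touches [59, 76) → extend to [59, 76).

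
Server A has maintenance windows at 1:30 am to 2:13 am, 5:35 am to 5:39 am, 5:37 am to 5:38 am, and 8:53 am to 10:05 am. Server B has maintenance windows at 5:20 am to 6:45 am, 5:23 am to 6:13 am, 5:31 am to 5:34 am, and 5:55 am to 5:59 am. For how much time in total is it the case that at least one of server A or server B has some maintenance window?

3 h 20 min

First set merges to 1:30 am–2:13 am, 5:35 am–5:39 am, 8:53 am–10:05 am.
Second set merges to 5:20 am–6:45 am.
A ∪ B = 1:30 am–2:13 am, 5:20 am–6:45 am, 8:53 am–10:05 am.
Total: 43 min + 1 h 25 min + 1 h 12 min = 3 h 20 min.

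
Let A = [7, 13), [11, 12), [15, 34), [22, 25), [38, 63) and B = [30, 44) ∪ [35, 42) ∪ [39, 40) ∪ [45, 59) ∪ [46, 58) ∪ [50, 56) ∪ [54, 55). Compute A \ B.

[7, 13) ∪ [15, 30) ∪ [44, 45) ∪ [59, 63)

Merge the first list: [7, 13), [15, 34), [38, 63).
Merge the second list: [30, 44), [45, 59).
[7, 13): nothing removed.
[15, 34) \ B = [15, 30).
[38, 63) \ B = [44, 45), [59, 63).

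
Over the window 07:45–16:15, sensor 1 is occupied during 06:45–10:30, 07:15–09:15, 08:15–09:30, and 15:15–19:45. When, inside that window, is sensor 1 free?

Covered (merged): 06:45-10:30, 15:15-19:45.
Complement within 07:45-16:15: 10:30-15:15.

10:30-15:15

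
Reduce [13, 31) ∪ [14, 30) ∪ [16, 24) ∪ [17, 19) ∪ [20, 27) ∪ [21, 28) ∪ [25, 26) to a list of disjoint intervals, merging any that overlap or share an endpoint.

[14, 30) overlaps/touches [13, 31) → extend to [13, 31).
[16, 24) overlaps/touches [13, 31) → extend to [13, 31).
[17, 19) overlaps/touches [13, 31) → extend to [13, 31).
[20, 27) overlaps/touches [13, 31) → extend to [13, 31).
[21, 28) overlaps/touches [13, 31) → extend to [13, 31).
[25, 26) overlaps/touches [13, 31) → extend to [13, 31).

[13, 31)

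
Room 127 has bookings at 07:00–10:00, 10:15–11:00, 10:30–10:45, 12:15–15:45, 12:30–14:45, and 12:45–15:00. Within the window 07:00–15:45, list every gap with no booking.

10:00–10:15, 11:00–12:15

After merging, the occupied span is 07:00–10:00, 10:15–11:00, 12:15–15:45.
Uncovered inside 07:00–15:45: 10:00–10:15, 11:00–12:15.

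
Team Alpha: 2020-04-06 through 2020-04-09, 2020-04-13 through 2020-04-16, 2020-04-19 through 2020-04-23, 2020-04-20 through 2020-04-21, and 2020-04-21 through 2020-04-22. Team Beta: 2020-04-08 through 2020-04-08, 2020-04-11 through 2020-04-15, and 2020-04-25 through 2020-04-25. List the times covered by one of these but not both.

First set merges to 2020-04-06 through 2020-04-09, 2020-04-13 through 2020-04-16, 2020-04-19 through 2020-04-23.
A but not B: 2020-04-06 through 2020-04-07, 2020-04-09 through 2020-04-09, 2020-04-16 through 2020-04-16, 2020-04-19 through 2020-04-23.
B but not A: 2020-04-11 through 2020-04-12, 2020-04-25 through 2020-04-25.
Combining gives A △ B.

2020-04-06 through 2020-04-07, 2020-04-09 through 2020-04-09, 2020-04-11 through 2020-04-12, 2020-04-16 through 2020-04-16, 2020-04-19 through 2020-04-23, 2020-04-25 through 2020-04-25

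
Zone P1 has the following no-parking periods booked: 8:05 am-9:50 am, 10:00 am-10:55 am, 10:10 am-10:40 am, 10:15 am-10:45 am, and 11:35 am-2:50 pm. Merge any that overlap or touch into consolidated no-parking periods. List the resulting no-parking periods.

8:05 am–9:50 am, 10:00 am–10:55 am, 11:35 am–2:50 pm

10:00 am–10:55 am is disjoint → start new block.
10:10 am–10:40 am overlaps/touches 10:00 am–10:55 am → extend to 10:00 am–10:55 am.
10:15 am–10:45 am overlaps/touches 10:00 am–10:55 am → extend to 10:00 am–10:55 am.
11:35 am–2:50 pm is disjoint → start new block.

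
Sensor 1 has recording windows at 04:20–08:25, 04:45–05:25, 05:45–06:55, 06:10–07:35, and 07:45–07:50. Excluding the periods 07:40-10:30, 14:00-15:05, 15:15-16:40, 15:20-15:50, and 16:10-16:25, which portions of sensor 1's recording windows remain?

04:20-07:40

Merge the first list: 04:20-08:25.
Merge the second list: 07:40-10:30, 14:00-15:05, 15:15-16:40.
04:20-08:25 \ B = 04:20-07:40.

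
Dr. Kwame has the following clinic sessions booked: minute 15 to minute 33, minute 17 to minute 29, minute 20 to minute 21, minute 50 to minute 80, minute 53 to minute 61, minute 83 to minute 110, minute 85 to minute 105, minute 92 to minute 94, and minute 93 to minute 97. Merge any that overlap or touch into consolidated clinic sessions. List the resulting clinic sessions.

minute 17 to minute 29 overlaps/touches minute 15 to minute 33 → extend to minute 15 to minute 33.
minute 20 to minute 21 overlaps/touches minute 15 to minute 33 → extend to minute 15 to minute 33.
minute 50 to minute 80 is disjoint → start new block.
minute 53 to minute 61 overlaps/touches minute 50 to minute 80 → extend to minute 50 to minute 80.
minute 83 to minute 110 is disjoint → start new block.
minute 85 to minute 105 overlaps/touches minute 83 to minute 110 → extend to minute 83 to minute 110.
minute 92 to minute 94 overlaps/touches minute 83 to minute 110 → extend to minute 83 to minute 110.
minute 93 to minute 97 overlaps/touches minute 83 to minute 110 → extend to minute 83 to minute 110.

minute 15 to minute 33, minute 50 to minute 80, minute 83 to minute 110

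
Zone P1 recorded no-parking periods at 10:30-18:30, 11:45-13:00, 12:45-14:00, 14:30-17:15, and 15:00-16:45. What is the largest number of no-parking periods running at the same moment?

Sweep endpoints in order; track running count of active intervals.
Peak of 3 reached at 12:45.

3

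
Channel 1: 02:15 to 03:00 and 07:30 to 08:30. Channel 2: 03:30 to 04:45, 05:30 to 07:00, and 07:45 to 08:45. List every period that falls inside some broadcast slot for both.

02:15-03:00 meets no B interval.
07:30-08:30 ∩ B → 07:45-08:30.

07:45-08:30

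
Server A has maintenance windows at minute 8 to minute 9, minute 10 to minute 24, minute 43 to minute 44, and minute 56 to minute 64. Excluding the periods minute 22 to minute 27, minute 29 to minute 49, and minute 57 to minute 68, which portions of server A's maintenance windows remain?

minute 8 to minute 9, minute 10 to minute 22, minute 56 to minute 57

minute 8 to minute 9: no B overlap → unchanged.
minute 10 to minute 24 minus B → minute 10 to minute 22.
minute 43 to minute 44: fully covered by B → removed.
minute 56 to minute 64 minus B → minute 56 to minute 57.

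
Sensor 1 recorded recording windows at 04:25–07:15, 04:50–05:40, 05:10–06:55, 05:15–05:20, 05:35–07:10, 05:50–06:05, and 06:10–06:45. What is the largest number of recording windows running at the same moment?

Sweep endpoints in order; track running count of active intervals.
Peak of 4 reached at 05:15.

4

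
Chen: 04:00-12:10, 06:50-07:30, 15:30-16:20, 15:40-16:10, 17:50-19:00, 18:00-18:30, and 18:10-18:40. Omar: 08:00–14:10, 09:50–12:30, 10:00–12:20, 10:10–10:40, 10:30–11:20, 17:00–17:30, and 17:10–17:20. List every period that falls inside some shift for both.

08:00–12:10

A, merged: 04:00–12:10, 15:30–16:20, 17:50–19:00.
B, merged: 08:00–14:10, 17:00–17:30.
04:00–12:10 overlaps B on 08:00–12:10.
15:30–16:20 falls entirely outside B.
17:50–19:00 falls entirely outside B.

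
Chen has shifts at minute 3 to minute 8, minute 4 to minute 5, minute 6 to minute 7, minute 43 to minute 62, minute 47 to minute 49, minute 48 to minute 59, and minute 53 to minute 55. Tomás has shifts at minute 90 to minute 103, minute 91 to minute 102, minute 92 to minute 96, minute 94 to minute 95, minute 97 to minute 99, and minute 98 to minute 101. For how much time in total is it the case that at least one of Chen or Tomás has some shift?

First set merges to minute 3 to minute 8, minute 43 to minute 62.
Second set merges to minute 90 to minute 103.
A ∪ B = minute 3 to minute 8, minute 43 to minute 62, minute 90 to minute 103.
Total: 5 minutes + 19 minutes + 13 minutes = 37 minutes.

37 minutes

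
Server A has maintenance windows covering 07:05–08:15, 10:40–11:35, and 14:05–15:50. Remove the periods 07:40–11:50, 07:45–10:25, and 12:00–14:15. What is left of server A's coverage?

Merge the second list: 07:40–11:50, 12:00–14:15.
07:05–08:15 \ B = 07:05–07:40.
10:40–11:35: entirely removed.
14:05–15:50 \ B = 14:15–15:50.

07:05–07:40, 14:15–15:50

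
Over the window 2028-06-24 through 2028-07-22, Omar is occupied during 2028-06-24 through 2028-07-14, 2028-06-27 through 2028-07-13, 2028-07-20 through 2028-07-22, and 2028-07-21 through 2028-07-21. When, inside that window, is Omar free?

2028-07-15 through 2028-07-19

After merging, the occupied span is 2028-06-24 through 2028-07-14, 2028-07-20 through 2028-07-22.
Complement within 2028-06-24 through 2028-07-22: 2028-07-15 through 2028-07-19.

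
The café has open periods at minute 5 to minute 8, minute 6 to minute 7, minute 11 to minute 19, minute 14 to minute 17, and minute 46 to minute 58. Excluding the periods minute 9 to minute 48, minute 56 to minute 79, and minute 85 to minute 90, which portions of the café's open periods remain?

minute 5 to minute 8, minute 48 to minute 56

First set merges to minute 5 to minute 8, minute 11 to minute 19, minute 46 to minute 58.
minute 5 to minute 8: nothing removed.
minute 11 to minute 19: entirely removed.
minute 46 to minute 58 \ B = minute 48 to minute 56.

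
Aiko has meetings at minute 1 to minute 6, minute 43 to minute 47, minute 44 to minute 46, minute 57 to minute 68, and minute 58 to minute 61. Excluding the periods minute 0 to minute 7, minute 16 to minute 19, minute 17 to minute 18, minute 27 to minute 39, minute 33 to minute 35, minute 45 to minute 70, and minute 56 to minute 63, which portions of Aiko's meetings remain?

First set merges to minute 1 to minute 6, minute 43 to minute 47, minute 57 to minute 68.
Second set merges to minute 0 to minute 7, minute 16 to minute 19, minute 27 to minute 39, minute 45 to minute 70.
minute 1 to minute 6: fully covered by B → removed.
minute 43 to minute 47 minus B → minute 43 to minute 45.
minute 57 to minute 68: fully covered by B → removed.

minute 43 to minute 45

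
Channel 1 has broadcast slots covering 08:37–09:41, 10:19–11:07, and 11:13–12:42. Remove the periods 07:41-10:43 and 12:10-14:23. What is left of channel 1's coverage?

10:43–11:07, 11:13–12:10

08:37–09:41 lies entirely inside B → drops out.
10:19–11:07 with B removed leaves 10:43–11:07.
11:13–12:42 with B removed leaves 11:13–12:10.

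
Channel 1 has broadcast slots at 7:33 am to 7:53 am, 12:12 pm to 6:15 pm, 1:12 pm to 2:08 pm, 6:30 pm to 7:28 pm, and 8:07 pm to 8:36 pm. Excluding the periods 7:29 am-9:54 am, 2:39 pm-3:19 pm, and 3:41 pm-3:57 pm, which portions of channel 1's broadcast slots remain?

Merge the first list: 7:33 am–7:53 am, 12:12 pm–6:15 pm, 6:30 pm–7:28 pm, 8:07 pm–8:36 pm.
7:33 am–7:53 am: fully covered by B → removed.
12:12 pm–6:15 pm minus B → 12:12 pm–2:39 pm, 3:19 pm–3:41 pm, 3:57 pm–6:15 pm.
6:30 pm–7:28 pm: no B overlap → unchanged.
8:07 pm–8:36 pm: no B overlap → unchanged.

12:12 pm–2:39 pm, 3:19 pm–3:41 pm, 3:57 pm–6:15 pm, 6:30 pm–7:28 pm, 8:07 pm–8:36 pm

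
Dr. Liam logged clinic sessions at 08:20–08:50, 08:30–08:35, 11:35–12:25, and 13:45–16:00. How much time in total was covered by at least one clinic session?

3 h 35 min

Merged: 08:20–08:50, 11:35–12:25, 13:45–16:00.
Lengths: 30 min + 50 min + 2 h 15 min = 3 h 35 min.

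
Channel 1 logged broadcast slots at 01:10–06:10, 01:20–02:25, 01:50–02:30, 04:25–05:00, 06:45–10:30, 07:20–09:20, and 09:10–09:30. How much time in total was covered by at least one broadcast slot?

8 h 45 min

Merged: 01:10–06:10, 06:45–10:30.
Lengths: 5 h + 3 h 45 min = 8 h 45 min.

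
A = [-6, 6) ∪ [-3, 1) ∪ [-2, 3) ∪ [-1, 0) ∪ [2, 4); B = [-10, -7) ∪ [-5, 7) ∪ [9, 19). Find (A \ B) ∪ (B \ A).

[-10, -7) ∪ [-6, -5) ∪ [6, 7) ∪ [9, 19)

A, merged: [-6, 6).
A but not B: [-6, -5).
B but not A: [-10, -7), [6, 7), [9, 19).
Combining gives A △ B.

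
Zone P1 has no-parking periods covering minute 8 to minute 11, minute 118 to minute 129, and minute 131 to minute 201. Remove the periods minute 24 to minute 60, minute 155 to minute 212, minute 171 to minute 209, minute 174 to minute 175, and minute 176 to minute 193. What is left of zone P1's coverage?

minute 8 to minute 11, minute 118 to minute 129, minute 131 to minute 155

Second set merges to minute 24 to minute 60, minute 155 to minute 212.
minute 8 to minute 11: no B overlap → unchanged.
minute 118 to minute 129: no B overlap → unchanged.
minute 131 to minute 201 minus B → minute 131 to minute 155.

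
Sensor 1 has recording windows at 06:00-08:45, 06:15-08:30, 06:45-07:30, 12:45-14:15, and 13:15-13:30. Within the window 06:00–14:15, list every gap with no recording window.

08:45-12:45

After merging, the occupied span is 06:00-08:45, 12:45-14:15.
Uncovered inside 06:00-14:15: 08:45-12:45.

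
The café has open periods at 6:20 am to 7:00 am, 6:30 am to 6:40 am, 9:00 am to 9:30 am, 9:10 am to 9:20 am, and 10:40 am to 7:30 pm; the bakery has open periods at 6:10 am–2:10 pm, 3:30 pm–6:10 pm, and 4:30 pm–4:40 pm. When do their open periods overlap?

6:20 am-7:00 am, 9:00 am-9:30 am, 10:40 am-2:10 pm, 3:30 pm-6:10 pm

A, merged: 6:20 am-7:00 am, 9:00 am-9:30 am, 10:40 am-7:30 pm.
B, merged: 6:10 am-2:10 pm, 3:30 pm-6:10 pm.
6:20 am-7:00 am meets the second set on 6:20 am-7:00 am.
9:00 am-9:30 am meets the second set on 9:00 am-9:30 am.
10:40 am-7:30 pm meets the second set on 10:40 am-2:10 pm, 3:30 pm-6:10 pm.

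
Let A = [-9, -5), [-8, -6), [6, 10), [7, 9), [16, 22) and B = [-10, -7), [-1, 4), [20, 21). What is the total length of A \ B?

First set merges to [-9, -5), [6, 10), [16, 22).
A \ B = [-7, -5), [6, 10), [16, 20), [21, 22).
Total: 2 + 4 + 4 + 1 = 11.

11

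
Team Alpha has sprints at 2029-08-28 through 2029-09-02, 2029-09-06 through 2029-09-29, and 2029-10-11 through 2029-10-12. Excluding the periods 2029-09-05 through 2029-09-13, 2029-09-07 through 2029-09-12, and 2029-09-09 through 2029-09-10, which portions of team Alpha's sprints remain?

Second set merges to 2029-09-05 through 2029-09-13.
2029-08-28 through 2029-09-02: no B overlap → unchanged.
2029-09-06 through 2029-09-29 minus B → 2029-09-14 through 2029-09-29.
2029-10-11 through 2029-10-12: no B overlap → unchanged.

2029-08-28 through 2029-09-02, 2029-09-14 through 2029-09-29, 2029-10-11 through 2029-10-12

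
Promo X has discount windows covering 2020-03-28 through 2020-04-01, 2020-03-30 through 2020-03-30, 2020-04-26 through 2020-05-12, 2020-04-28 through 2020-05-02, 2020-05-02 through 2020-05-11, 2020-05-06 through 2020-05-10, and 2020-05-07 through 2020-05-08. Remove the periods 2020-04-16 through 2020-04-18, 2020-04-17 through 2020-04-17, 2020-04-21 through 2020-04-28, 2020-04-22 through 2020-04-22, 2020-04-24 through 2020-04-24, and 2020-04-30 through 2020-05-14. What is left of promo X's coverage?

First set merges to 2020-03-28 through 2020-04-01, 2020-04-26 through 2020-05-12.
Second set merges to 2020-04-16 through 2020-04-18, 2020-04-21 through 2020-04-28, 2020-04-30 through 2020-05-14.
2020-03-28 through 2020-04-01: no B overlap → unchanged.
2020-04-26 through 2020-05-12 minus B → 2020-04-29 through 2020-04-29.

2020-03-28 through 2020-04-01, 2020-04-29 through 2020-04-29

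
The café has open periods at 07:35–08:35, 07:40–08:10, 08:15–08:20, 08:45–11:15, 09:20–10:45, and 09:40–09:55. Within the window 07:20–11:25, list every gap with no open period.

07:20–07:35, 08:35–08:45, 11:15–11:25

Covered (merged): 07:35–08:35, 08:45–11:15.
Complement within 07:20–11:25: 07:20–07:35, 08:35–08:45, 11:15–11:25.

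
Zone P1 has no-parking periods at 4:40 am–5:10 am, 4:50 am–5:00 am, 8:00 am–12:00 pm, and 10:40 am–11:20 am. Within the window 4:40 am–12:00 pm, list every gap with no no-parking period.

5:10 am-8:00 am

The merged coverage is 4:40 am-5:10 am, 8:00 am-12:00 pm.
Complement within 4:40 am-12:00 pm: 5:10 am-8:00 am.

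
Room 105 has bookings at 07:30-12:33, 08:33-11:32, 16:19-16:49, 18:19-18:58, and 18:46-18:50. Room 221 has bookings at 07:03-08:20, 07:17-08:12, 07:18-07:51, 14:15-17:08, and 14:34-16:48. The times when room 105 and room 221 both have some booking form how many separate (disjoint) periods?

2

A, merged: 07:30-12:33, 16:19-16:49, 18:19-18:58.
B, merged: 07:03-08:20, 14:15-17:08.
A ∩ B = 07:30-08:20, 16:19-16:49.
That is 2 disjoint pieces.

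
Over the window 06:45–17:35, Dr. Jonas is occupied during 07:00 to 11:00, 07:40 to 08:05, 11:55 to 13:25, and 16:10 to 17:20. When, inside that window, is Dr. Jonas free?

Covered (merged): 07:00-11:00, 11:55-13:25, 16:10-17:20.
Gaps within 06:45-17:35: 06:45-07:00, 11:00-11:55, 13:25-16:10, 17:20-17:35.

06:45-07:00, 11:00-11:55, 13:25-16:10, 17:20-17:35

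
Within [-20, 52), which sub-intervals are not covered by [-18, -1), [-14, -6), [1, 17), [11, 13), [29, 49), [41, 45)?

Covered (merged): [-18, -1), [1, 17), [29, 49).
Complement within [-20, 52): [-20, -18), [-1, 1), [17, 29), [49, 52).

[-20, -18) ∪ [-1, 1) ∪ [17, 29) ∪ [49, 52)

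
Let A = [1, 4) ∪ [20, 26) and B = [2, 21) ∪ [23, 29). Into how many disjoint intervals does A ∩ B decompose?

A ∩ B = [2, 4), [20, 21), [23, 26).
That is 3 disjoint pieces.

3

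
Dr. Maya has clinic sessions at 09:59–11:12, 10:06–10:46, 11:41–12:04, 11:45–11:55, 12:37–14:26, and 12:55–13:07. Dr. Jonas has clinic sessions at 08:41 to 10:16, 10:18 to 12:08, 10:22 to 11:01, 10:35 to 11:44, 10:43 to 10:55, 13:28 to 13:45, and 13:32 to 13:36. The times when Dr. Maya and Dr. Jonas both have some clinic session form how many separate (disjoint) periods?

4

First set merges to 09:59–11:12, 11:41–12:04, 12:37–14:26.
Second set merges to 08:41–10:16, 10:18–12:08, 13:28–13:45.
A ∩ B = 09:59–10:16, 10:18–11:12, 11:41–12:04, 13:28–13:45.
That is 4 disjoint pieces.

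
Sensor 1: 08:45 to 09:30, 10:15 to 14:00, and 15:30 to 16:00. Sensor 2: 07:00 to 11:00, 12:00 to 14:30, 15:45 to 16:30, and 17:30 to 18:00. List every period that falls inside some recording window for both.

08:45-09:30, 10:15-11:00, 12:00-14:00, 15:45-16:00

08:45-09:30 overlaps B on 08:45-09:30.
10:15-14:00 overlaps B on 10:15-11:00, 12:00-14:00.
15:30-16:00 overlaps B on 15:45-16:00.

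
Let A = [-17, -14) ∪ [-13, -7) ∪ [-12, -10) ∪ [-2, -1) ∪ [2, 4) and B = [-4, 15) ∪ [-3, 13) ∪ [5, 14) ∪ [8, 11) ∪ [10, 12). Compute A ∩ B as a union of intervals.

[-2, -1) ∪ [2, 4)

First set merges to [-17, -14), [-13, -7), [-2, -1), [2, 4).
Second set merges to [-4, 15).
[-17, -14): no overlap with the second set.
[-13, -7): no overlap with the second set.
[-2, -1) meets the second set on [-2, -1).
[2, 4) meets the second set on [2, 4).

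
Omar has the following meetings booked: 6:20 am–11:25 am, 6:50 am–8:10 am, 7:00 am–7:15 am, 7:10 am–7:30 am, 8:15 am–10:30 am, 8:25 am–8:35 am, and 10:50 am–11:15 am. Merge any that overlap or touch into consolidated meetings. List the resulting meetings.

6:20 am-11:25 am

6:50 am-8:10 am overlaps/touches 6:20 am-11:25 am → extend to 6:20 am-11:25 am.
7:00 am-7:15 am overlaps/touches 6:20 am-11:25 am → extend to 6:20 am-11:25 am.
7:10 am-7:30 am overlaps/touches 6:20 am-11:25 am → extend to 6:20 am-11:25 am.
8:15 am-10:30 am overlaps/touches 6:20 am-11:25 am → extend to 6:20 am-11:25 am.
8:25 am-8:35 am overlaps/touches 6:20 am-11:25 am → extend to 6:20 am-11:25 am.
10:50 am-11:15 am overlaps/touches 6:20 am-11:25 am → extend to 6:20 am-11:25 am.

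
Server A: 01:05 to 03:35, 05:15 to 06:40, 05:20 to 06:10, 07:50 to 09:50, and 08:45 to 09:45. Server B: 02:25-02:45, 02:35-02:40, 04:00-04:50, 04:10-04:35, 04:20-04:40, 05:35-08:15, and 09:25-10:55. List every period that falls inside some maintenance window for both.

02:25–02:45, 05:35–06:40, 07:50–08:15, 09:25–09:50

First set merges to 01:05–03:35, 05:15–06:40, 07:50–09:50.
Second set merges to 02:25–02:45, 04:00–04:50, 05:35–08:15, 09:25–10:55.
01:05–03:35 ∩ B → 02:25–02:45.
05:15–06:40 ∩ B → 05:35–06:40.
07:50–09:50 ∩ B → 07:50–08:15, 09:25–09:50.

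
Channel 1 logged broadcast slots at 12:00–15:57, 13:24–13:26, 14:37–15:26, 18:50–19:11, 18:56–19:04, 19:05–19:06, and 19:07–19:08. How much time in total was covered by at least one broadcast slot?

Merged: 12:00–15:57, 18:50–19:11.
Lengths: 3 h 57 min + 21 min = 4 h 18 min.

4 h 18 min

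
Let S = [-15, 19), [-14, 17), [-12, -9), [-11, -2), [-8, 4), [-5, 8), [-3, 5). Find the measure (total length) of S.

Merged: [-15, 19).
Length: 34.

34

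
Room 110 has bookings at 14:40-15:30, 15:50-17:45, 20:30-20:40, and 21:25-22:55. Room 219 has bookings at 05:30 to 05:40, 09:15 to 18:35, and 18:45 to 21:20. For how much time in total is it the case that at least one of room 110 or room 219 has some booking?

A ∪ B = 05:30–05:40, 09:15–18:35, 18:45–21:20, 21:25–22:55.
Total: 10 min + 9 h 20 min + 2 h 35 min + 1 h 30 min = 13 h 35 min.

13 h 35 min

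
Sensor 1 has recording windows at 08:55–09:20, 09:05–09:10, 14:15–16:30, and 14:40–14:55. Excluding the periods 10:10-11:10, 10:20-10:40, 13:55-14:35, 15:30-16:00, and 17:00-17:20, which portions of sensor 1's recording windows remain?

A, merged: 08:55–09:20, 14:15–16:30.
B, merged: 10:10–11:10, 13:55–14:35, 15:30–16:00, 17:00–17:20.
08:55–09:20: no B overlap → unchanged.
14:15–16:30 minus B → 14:35–15:30, 16:00–16:30.

08:55–09:20, 14:35–15:30, 16:00–16:30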